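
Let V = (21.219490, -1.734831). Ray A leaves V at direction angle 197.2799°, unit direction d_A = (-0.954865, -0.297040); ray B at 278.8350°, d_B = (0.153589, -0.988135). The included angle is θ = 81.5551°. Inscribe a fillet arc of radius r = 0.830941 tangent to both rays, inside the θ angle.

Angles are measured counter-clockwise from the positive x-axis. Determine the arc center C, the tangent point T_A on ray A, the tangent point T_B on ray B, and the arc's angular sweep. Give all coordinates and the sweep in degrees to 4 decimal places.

center=(20.5464,-2.8144) T_A=(20.2996,-2.0210) T_B=(21.3675,-2.6868) sweep=98.4449

bisector direction at 238.0574° = (-0.529069,-0.848579)
center distance |VC| = r/sin(θ/2) = 0.830941/sin(40.7775°) = 1.272256
C = V + |VC|·bis = (20.5464,-2.8144)
T_A = V + ((C−V)·d_A)·d_A = V + 0.9634·d_A = (20.2996,-2.0210)
T_B = V + ((C−V)·d_B)·d_B = V + 0.9634·d_B = (21.3675,-2.6868)
sweep = 180° − θ = 98.4449°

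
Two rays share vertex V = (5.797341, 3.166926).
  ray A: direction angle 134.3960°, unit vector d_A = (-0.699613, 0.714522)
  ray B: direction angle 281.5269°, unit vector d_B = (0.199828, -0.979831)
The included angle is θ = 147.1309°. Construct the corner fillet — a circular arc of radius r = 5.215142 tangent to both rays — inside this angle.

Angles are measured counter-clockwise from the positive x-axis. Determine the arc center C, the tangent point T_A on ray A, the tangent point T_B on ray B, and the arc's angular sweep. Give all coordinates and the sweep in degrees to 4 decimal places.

bisector direction at 207.9614° = (-0.883263,-0.468877)
center distance |VC| = r/sin(θ/2) = 5.215142/sin(73.5654°) = 5.437290
C = V + |VC|·bis = (0.9948,0.6175)
T_A = V + ((C−V)·d_A)·d_A = V + 1.5383·d_A = (4.7211,4.2661)
T_B = V + ((C−V)·d_B)·d_B = V + 1.5383·d_B = (6.1047,1.6596)
sweep = 180° − θ = 32.8691°

center=(0.9948,0.6175) T_A=(4.7211,4.2661) T_B=(6.1047,1.6596) sweep=32.8691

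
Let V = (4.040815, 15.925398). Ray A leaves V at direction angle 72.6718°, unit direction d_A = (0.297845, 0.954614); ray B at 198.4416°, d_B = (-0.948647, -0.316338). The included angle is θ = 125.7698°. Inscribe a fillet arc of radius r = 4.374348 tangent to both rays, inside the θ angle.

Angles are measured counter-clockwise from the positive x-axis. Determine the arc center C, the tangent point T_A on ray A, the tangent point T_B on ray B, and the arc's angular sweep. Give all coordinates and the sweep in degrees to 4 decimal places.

bisector direction at 135.5567° = (-0.713944,0.700203)
center distance |VC| = r/sin(θ/2) = 4.374348/sin(62.8849°) = 4.914486
C = V + |VC|·bis = (0.5321,19.3665)
T_A = V + ((C−V)·d_A)·d_A = V + 2.2399·d_A = (4.7080,18.0637)
T_B = V + ((C−V)·d_B)·d_B = V + 2.2399·d_B = (1.9159,15.2168)
sweep = 180° − θ = 54.2302°

center=(0.5321,19.3665) T_A=(4.7080,18.0637) T_B=(1.9159,15.2168) sweep=54.2302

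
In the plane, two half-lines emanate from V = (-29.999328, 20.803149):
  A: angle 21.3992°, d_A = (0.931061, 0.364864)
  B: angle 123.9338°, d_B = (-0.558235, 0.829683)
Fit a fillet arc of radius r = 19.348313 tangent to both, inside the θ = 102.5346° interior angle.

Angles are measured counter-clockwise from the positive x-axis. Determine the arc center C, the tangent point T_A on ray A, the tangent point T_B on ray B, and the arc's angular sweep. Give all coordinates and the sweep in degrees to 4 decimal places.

center=(-22.6096,44.4799) T_A=(-15.5501,26.4655) T_B=(-38.6626,33.6791) sweep=77.4654

bisector direction at 72.6665° = (0.297933,0.954587)
center distance |VC| = r/sin(θ/2) = 19.348313/sin(51.2673°) = 24.803194
C = V + |VC|·bis = (-22.6096,44.4799)
T_A = V + ((C−V)·d_A)·d_A = V + 15.5191·d_A = (-15.5501,26.4655)
T_B = V + ((C−V)·d_B)·d_B = V + 15.5191·d_B = (-38.6626,33.6791)
sweep = 180° − θ = 77.4654°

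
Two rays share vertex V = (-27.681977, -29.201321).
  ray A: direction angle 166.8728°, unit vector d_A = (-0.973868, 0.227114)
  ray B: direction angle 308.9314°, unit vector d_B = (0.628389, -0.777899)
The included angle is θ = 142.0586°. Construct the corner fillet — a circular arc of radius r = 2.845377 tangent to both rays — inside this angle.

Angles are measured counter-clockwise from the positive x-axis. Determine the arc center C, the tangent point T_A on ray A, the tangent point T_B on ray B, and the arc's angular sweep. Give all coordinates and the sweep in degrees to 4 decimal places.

bisector direction at 237.9021° = (-0.531368,-0.847141)
center distance |VC| = r/sin(θ/2) = 2.845377/sin(71.0293°) = 3.008800
C = V + |VC|·bis = (-29.2808,-31.7502)
T_A = V + ((C−V)·d_A)·d_A = V + 0.9781·d_A = (-28.6345,-28.9792)
T_B = V + ((C−V)·d_B)·d_B = V + 0.9781·d_B = (-27.0673,-29.9622)
sweep = 180° − θ = 37.9414°

center=(-29.2808,-31.7502) T_A=(-28.6345,-28.9792) T_B=(-27.0673,-29.9622) sweep=37.9414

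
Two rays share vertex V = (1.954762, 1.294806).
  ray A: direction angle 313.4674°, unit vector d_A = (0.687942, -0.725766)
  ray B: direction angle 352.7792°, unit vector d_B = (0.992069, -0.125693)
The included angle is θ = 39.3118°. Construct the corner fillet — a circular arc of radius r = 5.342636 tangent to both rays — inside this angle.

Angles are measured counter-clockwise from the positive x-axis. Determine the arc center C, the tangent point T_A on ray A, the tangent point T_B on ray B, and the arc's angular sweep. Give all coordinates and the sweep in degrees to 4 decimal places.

bisector direction at 333.1233° = (0.891981,-0.452072)
center distance |VC| = r/sin(θ/2) = 5.342636/sin(19.6559°) = 15.883187
C = V + |VC|·bis = (16.1223,-5.8855)
T_A = V + ((C−V)·d_A)·d_A = V + 14.9577·d_A = (12.2448,-9.5610)
T_B = V + ((C−V)·d_B)·d_B = V + 14.9577·d_B = (16.7938,-0.5853)
sweep = 180° − θ = 140.6882°

center=(16.1223,-5.8855) T_A=(12.2448,-9.5610) T_B=(16.7938,-0.5853) sweep=140.6882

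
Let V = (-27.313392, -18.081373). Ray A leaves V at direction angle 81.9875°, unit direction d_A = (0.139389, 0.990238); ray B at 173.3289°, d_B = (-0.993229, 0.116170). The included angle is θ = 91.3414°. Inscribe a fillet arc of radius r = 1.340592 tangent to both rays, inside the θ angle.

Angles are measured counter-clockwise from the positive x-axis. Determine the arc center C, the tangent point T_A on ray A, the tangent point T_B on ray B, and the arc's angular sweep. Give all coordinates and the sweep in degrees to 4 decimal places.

center=(-28.4584,-16.5977) T_A=(-27.1309,-16.7846) T_B=(-28.6141,-17.9292) sweep=88.6586

bisector direction at 127.6582° = (-0.610950,0.791669)
center distance |VC| = r/sin(θ/2) = 1.340592/sin(45.6707°) = 1.874075
C = V + |VC|·bis = (-28.4584,-16.5977)
T_A = V + ((C−V)·d_A)·d_A = V + 1.3096·d_A = (-27.1309,-16.7846)
T_B = V + ((C−V)·d_B)·d_B = V + 1.3096·d_B = (-28.6141,-17.9292)
sweep = 180° − θ = 88.6586°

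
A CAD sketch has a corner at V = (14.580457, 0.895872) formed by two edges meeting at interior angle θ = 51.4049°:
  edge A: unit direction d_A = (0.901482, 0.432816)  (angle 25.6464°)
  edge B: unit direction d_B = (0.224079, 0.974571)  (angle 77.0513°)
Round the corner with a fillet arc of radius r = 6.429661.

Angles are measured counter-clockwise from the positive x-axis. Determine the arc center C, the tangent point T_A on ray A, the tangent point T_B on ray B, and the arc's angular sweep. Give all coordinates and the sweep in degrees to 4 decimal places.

center=(23.8399,12.4738) T_A=(26.6228,6.6776) T_B=(17.5738,13.9146) sweep=128.5951

bisector direction at 51.3488° = (0.624577,0.780963)
center distance |VC| = r/sin(θ/2) = 6.429661/sin(25.7024°) = 14.825216
C = V + |VC|·bis = (23.8399,12.4738)
T_A = V + ((C−V)·d_A)·d_A = V + 13.3584·d_A = (26.6228,6.6776)
T_B = V + ((C−V)·d_B)·d_B = V + 13.3584·d_B = (17.5738,13.9146)
sweep = 180° − θ = 128.5951°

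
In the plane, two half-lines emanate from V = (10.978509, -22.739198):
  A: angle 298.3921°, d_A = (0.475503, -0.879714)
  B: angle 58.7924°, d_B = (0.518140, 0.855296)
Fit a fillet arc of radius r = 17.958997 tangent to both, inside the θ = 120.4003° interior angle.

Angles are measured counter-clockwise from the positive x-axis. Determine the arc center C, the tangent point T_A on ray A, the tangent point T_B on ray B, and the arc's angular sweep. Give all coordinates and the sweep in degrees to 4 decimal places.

center=(31.6679,-23.2476) T_A=(15.8691,-31.7872) T_B=(16.3077,-13.9424) sweep=59.5997

bisector direction at 358.5923° = (0.999698,-0.024567)
center distance |VC| = r/sin(θ/2) = 17.958997/sin(60.2002°) = 20.695650
C = V + |VC|·bis = (31.6679,-23.2476)
T_A = V + ((C−V)·d_A)·d_A = V + 10.2852·d_A = (15.8691,-31.7872)
T_B = V + ((C−V)·d_B)·d_B = V + 10.2852·d_B = (16.3077,-13.9424)
sweep = 180° − θ = 59.5997°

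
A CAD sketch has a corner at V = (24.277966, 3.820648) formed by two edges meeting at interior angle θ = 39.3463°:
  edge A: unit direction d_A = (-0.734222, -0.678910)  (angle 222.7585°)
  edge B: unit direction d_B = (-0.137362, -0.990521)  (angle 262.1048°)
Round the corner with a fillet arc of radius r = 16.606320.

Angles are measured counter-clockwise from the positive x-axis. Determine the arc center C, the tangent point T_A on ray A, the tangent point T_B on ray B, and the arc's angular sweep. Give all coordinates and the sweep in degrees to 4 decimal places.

bisector direction at 242.4316° = (-0.462806,-0.886459)
center distance |VC| = r/sin(θ/2) = 16.606320/sin(19.6731°) = 49.327555
C = V + |VC|·bis = (1.4489,-39.9062)
T_A = V + ((C−V)·d_A)·d_A = V + 46.4482·d_A = (-9.8253,-27.7135)
T_B = V + ((C−V)·d_B)·d_B = V + 46.4482·d_B = (17.8978,-42.1873)
sweep = 180° − θ = 140.6537°

center=(1.4489,-39.9062) T_A=(-9.8253,-27.7135) T_B=(17.8978,-42.1873) sweep=140.6537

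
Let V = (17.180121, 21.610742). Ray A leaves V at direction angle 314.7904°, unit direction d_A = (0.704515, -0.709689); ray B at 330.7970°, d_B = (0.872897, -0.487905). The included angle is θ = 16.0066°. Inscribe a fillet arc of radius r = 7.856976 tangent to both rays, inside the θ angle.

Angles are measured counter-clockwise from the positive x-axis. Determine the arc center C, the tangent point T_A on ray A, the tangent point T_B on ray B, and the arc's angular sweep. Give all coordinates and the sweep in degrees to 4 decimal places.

center=(62.1258,-12.5127) T_A=(56.5498,-18.0480) T_B=(65.9593,-5.6544) sweep=163.9934

bisector direction at 322.7937° = (0.796463,-0.604687)
center distance |VC| = r/sin(θ/2) = 7.856976/sin(8.0033°) = 56.431576
C = V + |VC|·bis = (62.1258,-12.5127)
T_A = V + ((C−V)·d_A)·d_A = V + 55.8819·d_A = (56.5498,-18.0480)
T_B = V + ((C−V)·d_B)·d_B = V + 55.8819·d_B = (65.9593,-5.6544)
sweep = 180° − θ = 163.9934°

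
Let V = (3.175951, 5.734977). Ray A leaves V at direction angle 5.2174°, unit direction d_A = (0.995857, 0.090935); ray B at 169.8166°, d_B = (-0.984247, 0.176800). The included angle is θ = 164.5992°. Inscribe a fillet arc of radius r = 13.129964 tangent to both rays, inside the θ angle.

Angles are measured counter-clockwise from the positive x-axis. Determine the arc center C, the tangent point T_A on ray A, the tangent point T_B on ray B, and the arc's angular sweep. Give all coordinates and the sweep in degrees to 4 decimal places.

center=(3.7500,18.9720) T_A=(4.9439,5.8964) T_B=(1.4286,6.0489) sweep=15.4008

bisector direction at 87.5170° = (0.043323,0.999061)
center distance |VC| = r/sin(θ/2) = 13.129964/sin(82.2996°) = 13.249444
C = V + |VC|·bis = (3.7500,18.9720)
T_A = V + ((C−V)·d_A)·d_A = V + 1.7753·d_A = (4.9439,5.8964)
T_B = V + ((C−V)·d_B)·d_B = V + 1.7753·d_B = (1.4286,6.0489)
sweep = 180° − θ = 15.4008°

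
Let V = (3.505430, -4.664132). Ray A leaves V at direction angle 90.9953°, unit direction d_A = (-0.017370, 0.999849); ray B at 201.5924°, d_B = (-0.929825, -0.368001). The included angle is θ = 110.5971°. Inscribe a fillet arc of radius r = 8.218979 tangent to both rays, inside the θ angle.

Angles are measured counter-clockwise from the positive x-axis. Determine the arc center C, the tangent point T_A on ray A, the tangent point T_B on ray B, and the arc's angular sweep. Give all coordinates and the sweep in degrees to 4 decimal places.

center=(-4.8112,0.8836) T_A=(3.4066,1.0264) T_B=(-1.7866,-6.7586) sweep=69.4029

bisector direction at 146.2939° = (-0.831895,0.554934)
center distance |VC| = r/sin(θ/2) = 8.218979/sin(55.2985°) = 9.997181
C = V + |VC|·bis = (-4.8112,0.8836)
T_A = V + ((C−V)·d_A)·d_A = V + 5.6914·d_A = (3.4066,1.0264)
T_B = V + ((C−V)·d_B)·d_B = V + 5.6914·d_B = (-1.7866,-6.7586)
sweep = 180° − θ = 69.4029°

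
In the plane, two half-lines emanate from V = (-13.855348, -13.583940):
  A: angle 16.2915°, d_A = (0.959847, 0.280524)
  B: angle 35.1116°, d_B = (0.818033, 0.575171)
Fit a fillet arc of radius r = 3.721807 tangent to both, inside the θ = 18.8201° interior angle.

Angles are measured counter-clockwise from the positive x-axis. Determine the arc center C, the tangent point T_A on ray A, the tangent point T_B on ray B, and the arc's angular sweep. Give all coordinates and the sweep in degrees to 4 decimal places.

bisector direction at 25.7016° = (0.901065,0.433683)
center distance |VC| = r/sin(θ/2) = 3.721807/sin(9.4101°) = 22.763483
C = V + |VC|·bis = (6.6560,-3.7118)
T_A = V + ((C−V)·d_A)·d_A = V + 22.4572·d_A = (7.7001,-7.2842)
T_B = V + ((C−V)·d_B)·d_B = V + 22.4572·d_B = (4.5154,-0.6672)
sweep = 180° − θ = 161.1799°

center=(6.6560,-3.7118) T_A=(7.7001,-7.2842) T_B=(4.5154,-0.6672) sweep=161.1799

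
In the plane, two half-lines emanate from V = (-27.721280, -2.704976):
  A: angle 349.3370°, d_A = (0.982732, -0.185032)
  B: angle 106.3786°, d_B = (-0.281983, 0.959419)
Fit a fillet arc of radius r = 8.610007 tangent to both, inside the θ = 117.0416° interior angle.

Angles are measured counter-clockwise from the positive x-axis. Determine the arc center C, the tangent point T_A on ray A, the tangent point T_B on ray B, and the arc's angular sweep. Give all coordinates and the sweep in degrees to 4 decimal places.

center=(-20.9473,4.7809) T_A=(-22.5404,-3.6805) T_B=(-29.2079,2.3530) sweep=62.9584

bisector direction at 47.8578° = (0.670973,0.741482)
center distance |VC| = r/sin(θ/2) = 8.610007/sin(58.5208°) = 10.095809
C = V + |VC|·bis = (-20.9473,4.7809)
T_A = V + ((C−V)·d_A)·d_A = V + 5.2719·d_A = (-22.5404,-3.6805)
T_B = V + ((C−V)·d_B)·d_B = V + 5.2719·d_B = (-29.2079,2.3530)
sweep = 180° − θ = 62.9584°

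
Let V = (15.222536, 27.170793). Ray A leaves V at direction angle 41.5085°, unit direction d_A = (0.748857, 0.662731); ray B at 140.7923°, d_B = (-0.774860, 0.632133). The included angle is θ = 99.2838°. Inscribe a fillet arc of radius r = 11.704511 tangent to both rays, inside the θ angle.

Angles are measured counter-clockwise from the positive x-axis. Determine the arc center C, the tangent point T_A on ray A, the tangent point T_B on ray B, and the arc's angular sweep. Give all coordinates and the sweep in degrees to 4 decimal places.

bisector direction at 91.1504° = (-0.020077,0.999798)
center distance |VC| = r/sin(θ/2) = 11.704511/sin(49.6419°) = 15.360007
C = V + |VC|·bis = (14.9142,42.5277)
T_A = V + ((C−V)·d_A)·d_A = V + 9.9466·d_A = (22.6711,33.7627)
T_B = V + ((C−V)·d_B)·d_B = V + 9.9466·d_B = (7.5153,33.4584)
sweep = 180° − θ = 80.7162°

center=(14.9142,42.5277) T_A=(22.6711,33.7627) T_B=(7.5153,33.4584) sweep=80.7162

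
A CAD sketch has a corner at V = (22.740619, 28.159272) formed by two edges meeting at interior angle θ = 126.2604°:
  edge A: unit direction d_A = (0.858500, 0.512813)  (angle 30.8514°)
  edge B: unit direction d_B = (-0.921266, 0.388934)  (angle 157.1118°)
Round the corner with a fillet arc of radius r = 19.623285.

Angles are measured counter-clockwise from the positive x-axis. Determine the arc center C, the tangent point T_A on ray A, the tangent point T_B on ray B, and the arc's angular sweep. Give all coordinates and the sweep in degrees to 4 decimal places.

bisector direction at 93.9816° = (-0.069436,0.997586)
center distance |VC| = r/sin(θ/2) = 19.623285/sin(63.1302°) = 21.998314
C = V + |VC|·bis = (21.2131,50.1045)
T_A = V + ((C−V)·d_A)·d_A = V + 9.9425·d_A = (31.2762,33.2579)
T_B = V + ((C−V)·d_B)·d_B = V + 9.9425·d_B = (13.5810,32.0262)
sweep = 180° − θ = 53.7396°

center=(21.2131,50.1045) T_A=(31.2762,33.2579) T_B=(13.5810,32.0262) sweep=53.7396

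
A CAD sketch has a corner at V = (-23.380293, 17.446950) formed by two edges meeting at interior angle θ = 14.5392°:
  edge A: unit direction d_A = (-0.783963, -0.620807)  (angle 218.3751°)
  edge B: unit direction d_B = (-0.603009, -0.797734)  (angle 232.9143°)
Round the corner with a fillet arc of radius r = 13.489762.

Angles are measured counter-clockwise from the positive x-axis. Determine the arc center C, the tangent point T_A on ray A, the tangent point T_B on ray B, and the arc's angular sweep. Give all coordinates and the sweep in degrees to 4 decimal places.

bisector direction at 225.6447° = (-0.699106,-0.715018)
center distance |VC| = r/sin(θ/2) = 13.489762/sin(7.2696°) = 106.606148
C = V + |VC|·bis = (-97.9093,-58.7784)
T_A = V + ((C−V)·d_A)·d_A = V + 105.7492·d_A = (-106.2838,-48.2029)
T_B = V + ((C−V)·d_B)·d_B = V + 105.7492·d_B = (-87.1480,-66.9128)
sweep = 180° − θ = 165.4608°

center=(-97.9093,-58.7784) T_A=(-106.2838,-48.2029) T_B=(-87.1480,-66.9128) sweep=165.4608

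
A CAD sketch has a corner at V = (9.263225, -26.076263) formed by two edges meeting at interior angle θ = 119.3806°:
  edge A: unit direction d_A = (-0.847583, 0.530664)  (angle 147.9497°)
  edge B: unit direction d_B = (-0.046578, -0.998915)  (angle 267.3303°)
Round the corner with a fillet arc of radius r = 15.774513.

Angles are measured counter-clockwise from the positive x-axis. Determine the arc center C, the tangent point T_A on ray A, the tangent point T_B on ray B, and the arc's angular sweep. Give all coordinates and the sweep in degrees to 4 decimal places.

center=(-6.9237,-34.5530) T_A=(1.4473,-21.1828) T_B=(8.8337,-35.2877) sweep=60.6194

bisector direction at 207.6400° = (-0.885880,-0.463915)
center distance |VC| = r/sin(θ/2) = 15.774513/sin(59.6903°) = 18.272128
C = V + |VC|·bis = (-6.9237,-34.5530)
T_A = V + ((C−V)·d_A)·d_A = V + 9.2215·d_A = (1.4473,-21.1828)
T_B = V + ((C−V)·d_B)·d_B = V + 9.2215·d_B = (8.8337,-35.2877)
sweep = 180° − θ = 60.6194°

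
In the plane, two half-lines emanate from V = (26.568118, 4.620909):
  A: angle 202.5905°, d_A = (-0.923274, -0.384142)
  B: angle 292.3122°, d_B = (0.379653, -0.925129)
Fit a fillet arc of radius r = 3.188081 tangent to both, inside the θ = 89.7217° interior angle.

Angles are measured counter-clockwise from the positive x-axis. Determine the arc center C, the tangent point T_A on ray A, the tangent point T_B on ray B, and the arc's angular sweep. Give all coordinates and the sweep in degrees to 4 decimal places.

bisector direction at 247.4513° = (-0.383468,-0.923554)
center distance |VC| = r/sin(θ/2) = 3.188081/sin(44.8608°) = 4.519617
C = V + |VC|·bis = (24.8350,0.4468)
T_A = V + ((C−V)·d_A)·d_A = V + 3.2036·d_A = (23.6103,3.3903)
T_B = V + ((C−V)·d_B)·d_B = V + 3.2036·d_B = (27.7844,1.6572)
sweep = 180° − θ = 90.2783°

center=(24.8350,0.4468) T_A=(23.6103,3.3903) T_B=(27.7844,1.6572) sweep=90.2783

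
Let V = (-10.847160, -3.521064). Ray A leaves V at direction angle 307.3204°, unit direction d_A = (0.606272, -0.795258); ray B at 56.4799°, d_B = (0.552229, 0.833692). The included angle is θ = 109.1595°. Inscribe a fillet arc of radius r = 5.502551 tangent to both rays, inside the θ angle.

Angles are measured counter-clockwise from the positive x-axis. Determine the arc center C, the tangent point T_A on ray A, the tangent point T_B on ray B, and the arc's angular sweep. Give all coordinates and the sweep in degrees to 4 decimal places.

bisector direction at 1.9001° = (0.999450,0.033158)
center distance |VC| = r/sin(θ/2) = 5.502551/sin(54.5797°) = 6.752234
C = V + |VC|·bis = (-4.0986,-3.2972)
T_A = V + ((C−V)·d_A)·d_A = V + 3.9134·d_A = (-8.4746,-6.6332)
T_B = V + ((C−V)·d_B)·d_B = V + 3.9134·d_B = (-8.6861,-0.2585)
sweep = 180° − θ = 70.8405°

center=(-4.0986,-3.2972) T_A=(-8.4746,-6.6332) T_B=(-8.6861,-0.2585) sweep=70.8405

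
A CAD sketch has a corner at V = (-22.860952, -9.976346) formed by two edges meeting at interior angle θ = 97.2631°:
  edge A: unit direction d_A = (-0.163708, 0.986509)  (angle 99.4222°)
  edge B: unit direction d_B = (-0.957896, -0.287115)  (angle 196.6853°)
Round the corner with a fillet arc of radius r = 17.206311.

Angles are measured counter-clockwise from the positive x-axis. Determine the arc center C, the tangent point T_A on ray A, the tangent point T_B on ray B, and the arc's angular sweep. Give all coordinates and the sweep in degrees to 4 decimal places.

bisector direction at 148.0538° = (-0.848545,0.529123)
center distance |VC| = r/sin(θ/2) = 17.206311/sin(48.6315°) = 22.927224
C = V + |VC|·bis = (-42.3157,2.1550)
T_A = V + ((C−V)·d_A)·d_A = V + 15.1526·d_A = (-25.3416,4.9718)
T_B = V + ((C−V)·d_B)·d_B = V + 15.1526·d_B = (-37.3755,-14.3269)
sweep = 180° − θ = 82.7369°

center=(-42.3157,2.1550) T_A=(-25.3416,4.9718) T_B=(-37.3755,-14.3269) sweep=82.7369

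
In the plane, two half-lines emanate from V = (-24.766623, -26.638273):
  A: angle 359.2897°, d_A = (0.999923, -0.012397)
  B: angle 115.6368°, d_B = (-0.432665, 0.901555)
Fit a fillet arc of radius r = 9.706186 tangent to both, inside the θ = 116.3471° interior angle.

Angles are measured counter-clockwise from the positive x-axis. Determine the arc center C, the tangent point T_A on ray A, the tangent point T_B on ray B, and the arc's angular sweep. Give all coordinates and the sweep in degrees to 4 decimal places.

center=(-18.6225,-17.0075) T_A=(-18.7428,-26.7130) T_B=(-27.3731,-21.2070) sweep=63.6529

bisector direction at 57.4632° = (0.537840,0.843047)
center distance |VC| = r/sin(θ/2) = 9.706186/sin(58.1735°) = 11.423755
C = V + |VC|·bis = (-18.6225,-17.0075)
T_A = V + ((C−V)·d_A)·d_A = V + 6.0243·d_A = (-18.7428,-26.7130)
T_B = V + ((C−V)·d_B)·d_B = V + 6.0243·d_B = (-27.3731,-21.2070)
sweep = 180° − θ = 63.6529°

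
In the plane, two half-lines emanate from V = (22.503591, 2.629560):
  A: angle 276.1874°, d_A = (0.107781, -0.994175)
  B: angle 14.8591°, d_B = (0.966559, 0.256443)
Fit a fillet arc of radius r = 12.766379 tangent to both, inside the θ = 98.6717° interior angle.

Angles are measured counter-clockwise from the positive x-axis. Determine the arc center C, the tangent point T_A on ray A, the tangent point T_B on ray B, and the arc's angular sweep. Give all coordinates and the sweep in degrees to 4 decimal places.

bisector direction at 325.5233° = (0.824356,-0.566072)
center distance |VC| = r/sin(θ/2) = 12.766379/sin(49.3359°) = 16.830150
C = V + |VC|·bis = (36.3776,-6.8975)
T_A = V + ((C−V)·d_A)·d_A = V + 10.9669·d_A = (23.6856,-8.2735)
T_B = V + ((C−V)·d_B)·d_B = V + 10.9669·d_B = (33.1038,5.4420)
sweep = 180° − θ = 81.3283°

center=(36.3776,-6.8975) T_A=(23.6856,-8.2735) T_B=(33.1038,5.4420) sweep=81.3283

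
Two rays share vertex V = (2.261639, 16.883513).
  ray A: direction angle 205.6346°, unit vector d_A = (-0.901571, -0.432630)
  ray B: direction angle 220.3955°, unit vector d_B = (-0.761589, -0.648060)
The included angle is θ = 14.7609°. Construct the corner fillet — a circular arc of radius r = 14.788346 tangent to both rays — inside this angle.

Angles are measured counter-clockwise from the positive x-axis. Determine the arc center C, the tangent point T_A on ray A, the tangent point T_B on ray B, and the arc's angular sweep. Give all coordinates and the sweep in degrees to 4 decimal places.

bisector direction at 213.0151° = (-0.838527,-0.544859)
center distance |VC| = r/sin(θ/2) = 14.788346/sin(7.3804°) = 115.122732
C = V + |VC|·bis = (-94.2719,-45.8422)
T_A = V + ((C−V)·d_A)·d_A = V + 114.1689·d_A = (-100.6698,-32.5094)
T_B = V + ((C−V)·d_B)·d_B = V + 114.1689·d_B = (-84.6882,-57.1048)
sweep = 180° − θ = 165.2391°

center=(-94.2719,-45.8422) T_A=(-100.6698,-32.5094) T_B=(-84.6882,-57.1048) sweep=165.2391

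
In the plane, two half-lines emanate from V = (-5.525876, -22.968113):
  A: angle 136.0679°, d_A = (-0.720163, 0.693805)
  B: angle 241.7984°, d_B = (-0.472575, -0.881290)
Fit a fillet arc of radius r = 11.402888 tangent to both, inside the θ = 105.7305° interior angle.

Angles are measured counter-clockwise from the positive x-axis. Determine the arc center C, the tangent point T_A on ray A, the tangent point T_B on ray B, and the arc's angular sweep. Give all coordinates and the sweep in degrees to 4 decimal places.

bisector direction at 188.9331° = (-0.987870,-0.155282)
center distance |VC| = r/sin(θ/2) = 11.402888/sin(52.8653°) = 14.303351
C = V + |VC|·bis = (-19.6557,-25.1892)
T_A = V + ((C−V)·d_A)·d_A = V + 8.6348·d_A = (-11.7443,-16.9772)
T_B = V + ((C−V)·d_B)·d_B = V + 8.6348·d_B = (-9.6065,-30.5779)
sweep = 180° − θ = 74.2695°

center=(-19.6557,-25.1892) T_A=(-11.7443,-16.9772) T_B=(-9.6065,-30.5779) sweep=74.2695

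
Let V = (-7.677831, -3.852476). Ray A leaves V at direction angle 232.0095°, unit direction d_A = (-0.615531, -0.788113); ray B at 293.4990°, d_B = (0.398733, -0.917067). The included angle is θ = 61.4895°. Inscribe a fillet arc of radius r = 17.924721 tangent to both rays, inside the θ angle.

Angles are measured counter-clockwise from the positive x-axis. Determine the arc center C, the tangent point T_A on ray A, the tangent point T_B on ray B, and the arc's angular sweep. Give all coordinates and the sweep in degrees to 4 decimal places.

bisector direction at 262.7543° = (-0.126125,-0.992014)
center distance |VC| = r/sin(θ/2) = 17.924721/sin(30.7447°) = 35.063025
C = V + |VC|·bis = (-12.1002,-38.6355)
T_A = V + ((C−V)·d_A)·d_A = V + 30.1350·d_A = (-26.2269,-27.6023)
T_B = V + ((C−V)·d_B)·d_B = V + 30.1350·d_B = (4.3380,-31.4883)
sweep = 180° − θ = 118.5105°

center=(-12.1002,-38.6355) T_A=(-26.2269,-27.6023) T_B=(4.3380,-31.4883) sweep=118.5105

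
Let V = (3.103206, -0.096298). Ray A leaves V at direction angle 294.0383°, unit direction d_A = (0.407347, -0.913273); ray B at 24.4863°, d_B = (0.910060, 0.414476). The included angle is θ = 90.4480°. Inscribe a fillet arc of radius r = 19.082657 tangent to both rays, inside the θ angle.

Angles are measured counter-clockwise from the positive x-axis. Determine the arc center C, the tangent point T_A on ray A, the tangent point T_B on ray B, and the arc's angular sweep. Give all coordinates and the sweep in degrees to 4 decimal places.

bisector direction at 339.2623° = (0.935211,-0.354090)
center distance |VC| = r/sin(θ/2) = 19.082657/sin(45.2240°) = 26.882062
C = V + |VC|·bis = (28.2436,-9.6150)
T_A = V + ((C−V)·d_A)·d_A = V + 18.9340·d_A = (10.8159,-17.3882)
T_B = V + ((C−V)·d_B)·d_B = V + 18.9340·d_B = (20.3343,7.7514)
sweep = 180° − θ = 89.5520°

center=(28.2436,-9.6150) T_A=(10.8159,-17.3882) T_B=(20.3343,7.7514) sweep=89.5520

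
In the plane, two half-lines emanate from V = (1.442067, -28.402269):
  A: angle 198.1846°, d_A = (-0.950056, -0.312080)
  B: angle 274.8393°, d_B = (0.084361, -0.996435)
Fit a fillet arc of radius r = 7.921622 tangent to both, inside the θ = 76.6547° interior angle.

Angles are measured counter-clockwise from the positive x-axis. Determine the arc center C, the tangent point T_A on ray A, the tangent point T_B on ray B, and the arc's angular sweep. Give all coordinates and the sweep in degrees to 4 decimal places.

bisector direction at 236.5119° = (-0.551763,-0.834001)
center distance |VC| = r/sin(θ/2) = 7.921622/sin(38.3274°) = 12.773646
C = V + |VC|·bis = (-5.6060,-39.0555)
T_A = V + ((C−V)·d_A)·d_A = V + 10.0207·d_A = (-8.0781,-31.5295)
T_B = V + ((C−V)·d_B)·d_B = V + 10.0207·d_B = (2.2874,-38.3872)
sweep = 180° − θ = 103.3453°

center=(-5.6060,-39.0555) T_A=(-8.0781,-31.5295) T_B=(2.2874,-38.3872) sweep=103.3453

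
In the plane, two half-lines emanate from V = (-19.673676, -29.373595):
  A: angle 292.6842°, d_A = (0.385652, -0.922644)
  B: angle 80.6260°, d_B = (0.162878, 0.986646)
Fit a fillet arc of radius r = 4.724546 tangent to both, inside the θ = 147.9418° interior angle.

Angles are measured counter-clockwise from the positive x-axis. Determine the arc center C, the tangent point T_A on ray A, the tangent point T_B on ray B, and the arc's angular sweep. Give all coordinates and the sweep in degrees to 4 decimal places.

bisector direction at 6.6551° = (0.993262,0.115892)
center distance |VC| = r/sin(θ/2) = 4.724546/sin(73.9709°) = 4.915659
C = V + |VC|·bis = (-14.7911,-28.8039)
T_A = V + ((C−V)·d_A)·d_A = V + 1.3573·d_A = (-19.1502,-30.6259)
T_B = V + ((C−V)·d_B)·d_B = V + 1.3573·d_B = (-19.4526,-28.0344)
sweep = 180° − θ = 32.0582°

center=(-14.7911,-28.8039) T_A=(-19.1502,-30.6259) T_B=(-19.4526,-28.0344) sweep=32.0582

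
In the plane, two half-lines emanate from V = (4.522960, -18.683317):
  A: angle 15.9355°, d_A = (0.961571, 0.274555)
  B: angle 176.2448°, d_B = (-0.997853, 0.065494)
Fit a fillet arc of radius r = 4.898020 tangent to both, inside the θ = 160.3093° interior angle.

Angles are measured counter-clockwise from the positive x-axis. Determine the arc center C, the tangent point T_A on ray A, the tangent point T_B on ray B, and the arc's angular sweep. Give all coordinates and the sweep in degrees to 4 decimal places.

center=(3.9955,-13.7401) T_A=(5.3403,-18.4499) T_B=(3.6748,-18.6276) sweep=19.6907

bisector direction at 96.0902° = (-0.106093,0.994356)
center distance |VC| = r/sin(θ/2) = 4.898020/sin(80.1547°) = 4.971232
C = V + |VC|·bis = (3.9955,-13.7401)
T_A = V + ((C−V)·d_A)·d_A = V + 0.8500·d_A = (5.3403,-18.4499)
T_B = V + ((C−V)·d_B)·d_B = V + 0.8500·d_B = (3.6748,-18.6276)
sweep = 180° − θ = 19.6907°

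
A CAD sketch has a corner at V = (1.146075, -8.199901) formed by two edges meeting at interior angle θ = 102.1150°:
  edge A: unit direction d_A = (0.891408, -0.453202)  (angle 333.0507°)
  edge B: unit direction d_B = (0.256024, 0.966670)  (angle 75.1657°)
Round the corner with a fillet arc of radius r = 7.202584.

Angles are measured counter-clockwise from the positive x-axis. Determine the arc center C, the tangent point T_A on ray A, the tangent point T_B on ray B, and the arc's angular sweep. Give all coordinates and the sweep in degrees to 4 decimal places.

center=(9.5988,-4.4174) T_A=(6.3346,-10.8378) T_B=(2.6363,-2.5733) sweep=77.8850

bisector direction at 24.1082° = (0.912776,0.408461)
center distance |VC| = r/sin(θ/2) = 7.202584/sin(51.0575°) = 9.260473
C = V + |VC|·bis = (9.5988,-4.4174)
T_A = V + ((C−V)·d_A)·d_A = V + 5.8206·d_A = (6.3346,-10.8378)
T_B = V + ((C−V)·d_B)·d_B = V + 5.8206·d_B = (2.6363,-2.5733)
sweep = 180° − θ = 77.8850°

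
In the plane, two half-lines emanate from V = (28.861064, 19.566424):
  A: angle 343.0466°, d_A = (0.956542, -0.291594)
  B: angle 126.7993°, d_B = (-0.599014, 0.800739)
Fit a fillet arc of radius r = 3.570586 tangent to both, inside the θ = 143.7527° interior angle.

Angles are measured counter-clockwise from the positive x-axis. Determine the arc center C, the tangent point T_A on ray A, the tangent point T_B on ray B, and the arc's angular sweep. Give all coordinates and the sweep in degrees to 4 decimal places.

center=(31.0201,22.6411) T_A=(29.9790,19.2256) T_B=(28.1610,20.5022) sweep=36.2473

bisector direction at 54.9230° = (0.574677,0.818380)
center distance |VC| = r/sin(θ/2) = 3.570586/sin(71.8764°) = 3.756979
C = V + |VC|·bis = (31.0201,22.6411)
T_A = V + ((C−V)·d_A)·d_A = V + 1.1687·d_A = (29.9790,19.2256)
T_B = V + ((C−V)·d_B)·d_B = V + 1.1687·d_B = (28.1610,20.5022)
sweep = 180° − θ = 36.2473°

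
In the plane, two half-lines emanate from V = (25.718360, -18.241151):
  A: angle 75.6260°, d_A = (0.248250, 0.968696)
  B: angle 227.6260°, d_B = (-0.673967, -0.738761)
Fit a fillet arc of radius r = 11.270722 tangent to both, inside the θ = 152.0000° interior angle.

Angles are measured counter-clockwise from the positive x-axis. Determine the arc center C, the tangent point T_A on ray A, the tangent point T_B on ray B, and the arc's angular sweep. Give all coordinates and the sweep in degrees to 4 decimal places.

center=(15.4981,-12.7211) T_A=(26.4160,-15.5190) T_B=(23.8244,-20.3171) sweep=28.0000

bisector direction at 151.6260° = (-0.879864,0.475225)
center distance |VC| = r/sin(θ/2) = 11.270722/sin(76.0000°) = 11.615760
C = V + |VC|·bis = (15.4981,-12.7211)
T_A = V + ((C−V)·d_A)·d_A = V + 2.8101·d_A = (26.4160,-15.5190)
T_B = V + ((C−V)·d_B)·d_B = V + 2.8101·d_B = (23.8244,-20.3171)
sweep = 180° − θ = 28.0000°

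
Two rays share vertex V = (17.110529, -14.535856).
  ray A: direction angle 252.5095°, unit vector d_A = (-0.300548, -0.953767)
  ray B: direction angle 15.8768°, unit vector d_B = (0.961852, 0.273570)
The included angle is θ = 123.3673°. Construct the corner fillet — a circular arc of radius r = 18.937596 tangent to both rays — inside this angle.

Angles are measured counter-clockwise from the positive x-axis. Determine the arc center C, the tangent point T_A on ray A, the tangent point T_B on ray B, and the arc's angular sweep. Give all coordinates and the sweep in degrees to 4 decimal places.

center=(32.1058,-29.9596) T_A=(14.0438,-24.2679) T_B=(26.9251,-11.7444) sweep=56.6327

bisector direction at 314.1932° = (0.697079,-0.716994)
center distance |VC| = r/sin(θ/2) = 18.937596/sin(61.6837°) = 21.511634
C = V + |VC|·bis = (32.1058,-29.9596)
T_A = V + ((C−V)·d_A)·d_A = V + 10.2038·d_A = (14.0438,-24.2679)
T_B = V + ((C−V)·d_B)·d_B = V + 10.2038·d_B = (26.9251,-11.7444)
sweep = 180° − θ = 56.6327°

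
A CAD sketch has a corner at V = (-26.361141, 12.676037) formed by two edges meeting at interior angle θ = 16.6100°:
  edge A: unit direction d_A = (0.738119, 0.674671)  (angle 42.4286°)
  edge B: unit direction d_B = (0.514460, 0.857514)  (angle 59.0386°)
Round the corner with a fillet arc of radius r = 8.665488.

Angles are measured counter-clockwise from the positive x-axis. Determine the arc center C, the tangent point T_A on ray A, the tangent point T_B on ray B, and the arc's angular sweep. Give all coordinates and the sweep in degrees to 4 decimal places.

bisector direction at 50.7336° = (0.632927,0.774212)
center distance |VC| = r/sin(θ/2) = 8.665488/sin(8.3050°) = 59.992626
C = V + |VC|·bis = (11.6098,59.1230)
T_A = V + ((C−V)·d_A)·d_A = V + 59.3635·d_A = (17.4562,52.7269)
T_B = V + ((C−V)·d_B)·d_B = V + 59.3635·d_B = (4.1790,63.5811)
sweep = 180° − θ = 163.3900°

center=(11.6098,59.1230) T_A=(17.4562,52.7269) T_B=(4.1790,63.5811) sweep=163.3900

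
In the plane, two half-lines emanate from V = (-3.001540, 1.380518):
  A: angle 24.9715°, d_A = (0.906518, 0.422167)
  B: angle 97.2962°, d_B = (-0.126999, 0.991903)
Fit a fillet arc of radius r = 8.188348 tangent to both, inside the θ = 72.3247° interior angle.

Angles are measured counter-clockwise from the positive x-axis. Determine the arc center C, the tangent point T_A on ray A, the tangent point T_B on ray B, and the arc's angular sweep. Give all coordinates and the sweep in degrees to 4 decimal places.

center=(3.6977,13.5331) T_A=(7.1545,6.1102) T_B=(-4.4244,12.4932) sweep=107.6753

bisector direction at 61.1339° = (0.482765,0.875750)
center distance |VC| = r/sin(θ/2) = 8.188348/sin(36.1624°) = 13.876786
C = V + |VC|·bis = (3.6977,13.5331)
T_A = V + ((C−V)·d_A)·d_A = V + 11.2034·d_A = (7.1545,6.1102)
T_B = V + ((C−V)·d_B)·d_B = V + 11.2034·d_B = (-4.4244,12.4932)
sweep = 180° − θ = 107.6753°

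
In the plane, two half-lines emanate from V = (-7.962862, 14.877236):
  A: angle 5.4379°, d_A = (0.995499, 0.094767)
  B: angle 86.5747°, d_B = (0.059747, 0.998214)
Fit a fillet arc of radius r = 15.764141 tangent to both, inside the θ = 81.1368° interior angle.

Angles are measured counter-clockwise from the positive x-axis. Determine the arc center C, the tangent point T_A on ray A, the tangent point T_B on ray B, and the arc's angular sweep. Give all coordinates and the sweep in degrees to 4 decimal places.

center=(8.8732,32.3154) T_A=(10.3672,16.6222) T_B=(-6.8627,33.2572) sweep=98.8632

bisector direction at 46.0063° = (0.694579,0.719416)
center distance |VC| = r/sin(θ/2) = 15.764141/sin(40.5684°) = 24.239273
C = V + |VC|·bis = (8.8732,32.3154)
T_A = V + ((C−V)·d_A)·d_A = V + 18.4129·d_A = (10.3672,16.6222)
T_B = V + ((C−V)·d_B)·d_B = V + 18.4129·d_B = (-6.8627,33.2572)
sweep = 180° − θ = 98.8632°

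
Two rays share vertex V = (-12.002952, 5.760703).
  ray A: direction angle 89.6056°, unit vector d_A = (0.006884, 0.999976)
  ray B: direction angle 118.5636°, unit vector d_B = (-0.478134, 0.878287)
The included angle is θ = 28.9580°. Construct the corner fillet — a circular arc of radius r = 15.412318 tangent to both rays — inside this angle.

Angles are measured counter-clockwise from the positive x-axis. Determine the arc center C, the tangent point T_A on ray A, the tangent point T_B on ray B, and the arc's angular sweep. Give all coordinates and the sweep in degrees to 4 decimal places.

bisector direction at 104.0846° = (-0.243354,0.969937)
center distance |VC| = r/sin(θ/2) = 15.412318/sin(14.4790°) = 61.643073
C = V + |VC|·bis = (-27.0041,65.5506)
T_A = V + ((C−V)·d_A)·d_A = V + 59.6852·d_A = (-11.5921,65.4445)
T_B = V + ((C−V)·d_B)·d_B = V + 59.6852·d_B = (-40.5405,58.1815)
sweep = 180° − θ = 151.0420°

center=(-27.0041,65.5506) T_A=(-11.5921,65.4445) T_B=(-40.5405,58.1815) sweep=151.0420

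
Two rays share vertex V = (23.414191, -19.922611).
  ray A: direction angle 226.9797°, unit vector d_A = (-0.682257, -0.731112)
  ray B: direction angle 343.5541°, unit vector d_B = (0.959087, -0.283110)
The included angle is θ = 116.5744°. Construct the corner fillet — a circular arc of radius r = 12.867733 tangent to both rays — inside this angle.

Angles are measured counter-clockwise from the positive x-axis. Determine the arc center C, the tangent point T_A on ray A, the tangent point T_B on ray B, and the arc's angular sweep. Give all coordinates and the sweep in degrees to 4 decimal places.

bisector direction at 285.2669° = (0.263316,-0.964710)
center distance |VC| = r/sin(θ/2) = 12.867733/sin(58.2872°) = 15.126165
C = V + |VC|·bis = (27.3971,-34.5150)
T_A = V + ((C−V)·d_A)·d_A = V + 7.9512·d_A = (17.9894,-25.7359)
T_B = V + ((C−V)·d_B)·d_B = V + 7.9512·d_B = (31.0401,-22.1737)
sweep = 180° − θ = 63.4256°

center=(27.3971,-34.5150) T_A=(17.9894,-25.7359) T_B=(31.0401,-22.1737) sweep=63.4256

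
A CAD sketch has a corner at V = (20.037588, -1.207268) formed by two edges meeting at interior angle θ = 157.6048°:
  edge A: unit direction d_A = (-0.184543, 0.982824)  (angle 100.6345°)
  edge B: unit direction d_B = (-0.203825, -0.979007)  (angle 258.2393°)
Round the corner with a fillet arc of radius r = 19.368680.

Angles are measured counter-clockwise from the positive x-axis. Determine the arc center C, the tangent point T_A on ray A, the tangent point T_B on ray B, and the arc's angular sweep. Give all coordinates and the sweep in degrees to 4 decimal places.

center=(0.2940,-1.0132) T_A=(19.3300,2.5611) T_B=(19.2561,-4.9610) sweep=22.3952

bisector direction at 179.4369° = (-0.999952,0.009828)
center distance |VC| = r/sin(θ/2) = 19.368680/sin(78.8024°) = 19.744551
C = V + |VC|·bis = (0.2940,-1.0132)
T_A = V + ((C−V)·d_A)·d_A = V + 3.8343·d_A = (19.3300,2.5611)
T_B = V + ((C−V)·d_B)·d_B = V + 3.8343·d_B = (19.2561,-4.9610)
sweep = 180° − θ = 22.3952°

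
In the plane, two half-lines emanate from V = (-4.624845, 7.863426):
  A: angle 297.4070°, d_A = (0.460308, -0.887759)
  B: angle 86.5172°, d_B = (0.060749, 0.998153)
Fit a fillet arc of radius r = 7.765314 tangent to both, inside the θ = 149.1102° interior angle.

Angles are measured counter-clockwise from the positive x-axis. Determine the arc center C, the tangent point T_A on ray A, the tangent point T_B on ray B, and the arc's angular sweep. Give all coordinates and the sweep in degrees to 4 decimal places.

center=(3.2565,9.5332) T_A=(-3.6373,5.9588) T_B=(-4.4945,10.0049) sweep=30.8898

bisector direction at 11.9621° = (0.978285,0.207265)
center distance |VC| = r/sin(θ/2) = 7.765314/sin(74.5551°) = 8.056249
C = V + |VC|·bis = (3.2565,9.5332)
T_A = V + ((C−V)·d_A)·d_A = V + 2.1455·d_A = (-3.6373,5.9588)
T_B = V + ((C−V)·d_B)·d_B = V + 2.1455·d_B = (-4.4945,10.0049)
sweep = 180° − θ = 30.8898°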